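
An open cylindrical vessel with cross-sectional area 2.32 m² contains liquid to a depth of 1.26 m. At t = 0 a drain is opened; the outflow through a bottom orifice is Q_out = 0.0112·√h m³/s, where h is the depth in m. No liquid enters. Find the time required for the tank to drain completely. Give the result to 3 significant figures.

465 s

Volume balance on the tank: A dh/dt = −0.0112 √h.
This is separable: 2 d(√h)/dt = −0.0112/A, so √h = √h₀ − (0.0112/(2A)) t.
Tank is empty when √h = 0: t_empty = 2A√h₀/0.0112.
t_empty = 2·2.32·√1.26/0.0112 = 4.6400·1.1225/0.0112 = 465.03 s.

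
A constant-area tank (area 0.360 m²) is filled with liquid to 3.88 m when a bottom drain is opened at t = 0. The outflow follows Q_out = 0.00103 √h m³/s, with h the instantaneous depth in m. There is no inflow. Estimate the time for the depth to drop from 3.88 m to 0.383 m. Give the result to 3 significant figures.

A dh/dt = −Q_out = −0.00103 √h.
Separate and integrate: 2(√h − √h₀) = −(0.00103/A) t.
t = 2A(√h₀ − √h)/0.00103 = 2·0.360·(√3.88 − √0.383)/0.00103
  = 0.72000 × (1.9698 − 0.61887) / 0.00103 = 944.32 s.

944 s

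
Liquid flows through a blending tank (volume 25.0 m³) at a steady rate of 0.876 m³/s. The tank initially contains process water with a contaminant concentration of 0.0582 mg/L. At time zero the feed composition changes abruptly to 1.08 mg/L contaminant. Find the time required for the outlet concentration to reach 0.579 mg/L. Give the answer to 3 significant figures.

Species balance on the tank: V dC/dt = Q(C_in − C), so τ = V/Q = 28.539 s.
C(t) = C_in + (C₀ − C_in) e^(−t/τ). Set C = 0.579 and solve for t:
e^(−t/τ) = (C − C_in)/(C₀ − C_in) = (0.579 − 1.08)/(0.0582 − 1.08) = 0.49031
t = −τ ln(…) = 28.539 × 0.71271 = 20.340 s.

20.3 s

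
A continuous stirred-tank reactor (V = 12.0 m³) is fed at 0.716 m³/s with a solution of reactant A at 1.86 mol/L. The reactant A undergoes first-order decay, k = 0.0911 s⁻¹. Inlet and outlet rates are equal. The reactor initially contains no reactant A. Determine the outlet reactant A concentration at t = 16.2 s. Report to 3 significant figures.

0.672 mol/L

V dC/dt = Q(C_in − C) − k V C.
This is linear with rate a = Q/V + k = 0.15077 s⁻¹.
C_ss = Q C_in/(Q + kV) = 0.73610 mol/L; C(t) = C_ss + (C₀ − C_ss) e^(−a t).
C(16.2) = 0.73610 + (-0.73610)·e^(−0.15077·16.2) = 0.73610 + (-0.73610)·0.086950 = 0.67210 mol/L.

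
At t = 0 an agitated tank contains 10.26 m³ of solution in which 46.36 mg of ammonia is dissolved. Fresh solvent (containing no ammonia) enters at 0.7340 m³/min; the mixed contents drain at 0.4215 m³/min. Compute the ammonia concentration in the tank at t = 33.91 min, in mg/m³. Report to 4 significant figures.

0.8537 mg/m³

Let m(t) be the amount of ammonia. Volume: V(t) = V₀ + (Q_in − Q_out) t = 10.26 + 0.312500 t; V(33.91) = 20.8569 m³.
Species balance (pure solvent in): dm/dt = −Q_out · m/V(t).
Separate: dm/m = −Q_out dt/V(t) ⇒ ln(m/m₀) = −(Q_out/(Q_in−Q_out)) ln(V/V₀).
m = m₀ (V₀/V)^(Q_out/(Q_in−Q_out)) = 46.36 × (10.26/20.8569)^(1.34880) = 17.8064 mg.
C = m/V = 17.8064/20.8569 = 0.853741 mg/m³.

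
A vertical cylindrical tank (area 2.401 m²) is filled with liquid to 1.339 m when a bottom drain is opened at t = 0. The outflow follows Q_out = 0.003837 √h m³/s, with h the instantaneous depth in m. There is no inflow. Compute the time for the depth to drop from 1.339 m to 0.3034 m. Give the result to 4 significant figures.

758.8 s

A dh/dt = −Q_out = −0.003837 √h.
∫ h^(−1/2) dh = −(0.003837/A) ∫ dt, giving 2√h = 2√h₀ − (0.003837/A) t.
t = 2A(√h₀ − √h)/0.003837 = 2·2.401·(√1.339 − √0.3034)/0.003837
  = 4.80200 × (1.15715 − 0.550818) / 0.003837 = 758.826 s.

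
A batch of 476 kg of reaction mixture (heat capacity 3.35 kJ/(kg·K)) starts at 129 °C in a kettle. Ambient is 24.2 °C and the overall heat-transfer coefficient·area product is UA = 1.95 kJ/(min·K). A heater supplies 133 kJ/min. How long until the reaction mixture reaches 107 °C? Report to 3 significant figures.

752 min

First-law balance (no shaft work): M c_p dT/dt = −UA(T − T_amb) + Q̇.
τ = M c_p/UA = 817.74 min; T_ss = T_amb + Q̇/UA = 24.2 + 133/1.95 = 92.405 °C.
T(t) = T_ss + (T₀ − T_ss)e^(−t/τ); set T = 107:
t = −τ ln[(T − T_ss)/(T₀ − T_ss)] = −817.74 · ln(0.39882) = 751.70 min.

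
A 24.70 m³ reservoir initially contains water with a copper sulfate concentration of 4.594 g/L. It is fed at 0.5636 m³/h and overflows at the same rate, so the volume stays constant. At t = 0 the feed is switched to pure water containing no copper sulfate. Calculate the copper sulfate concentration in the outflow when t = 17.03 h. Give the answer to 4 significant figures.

Accumulation = in − out for the solute gives V dC/dt = Q(C_in − C).
So dC/dt = (C_in − C)/τ with τ = V/Q = 24.70/0.5636 = 43.8254 h.
Integrating: C(t) = C_in + (C₀ − C_in) e^(−t/τ).
C(17.03) = 0 + (4.594 − 0)·e^(−17.03/43.8254) = 0 + (4.59400)·0.678014 = 3.11480 g/L.

3.115 g/L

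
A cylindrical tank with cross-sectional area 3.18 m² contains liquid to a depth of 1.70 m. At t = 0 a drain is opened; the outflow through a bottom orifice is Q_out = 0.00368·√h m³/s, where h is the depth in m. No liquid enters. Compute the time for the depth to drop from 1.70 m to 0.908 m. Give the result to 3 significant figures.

607 s

A dh/dt = −Q_out = −0.00368 √h.
Separate and integrate: 2(√h − √h₀) = −(0.00368/A) t.
t = 2A(√h₀ − √h)/0.00368 = 2·3.18·(√1.70 − √0.908)/0.00368
  = 6.3600 × (1.3038 − 0.95289) / 0.00368 = 606.53 s.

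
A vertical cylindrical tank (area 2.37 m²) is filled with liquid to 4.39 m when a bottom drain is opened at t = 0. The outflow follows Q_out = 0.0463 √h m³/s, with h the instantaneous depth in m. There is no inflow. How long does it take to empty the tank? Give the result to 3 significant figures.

215 s

A dh/dt = −Q_out = −0.0463 √h.
∫ h^(−1/2) dh = −(0.0463/A) ∫ dt, giving 2√h = 2√h₀ − (0.0463/A) t.
Tank is empty when √h = 0: t_empty = 2A√h₀/0.0463.
t_empty = 2·2.37·√4.39/0.0463 = 4.7400·2.0952/0.0463 = 214.50 s.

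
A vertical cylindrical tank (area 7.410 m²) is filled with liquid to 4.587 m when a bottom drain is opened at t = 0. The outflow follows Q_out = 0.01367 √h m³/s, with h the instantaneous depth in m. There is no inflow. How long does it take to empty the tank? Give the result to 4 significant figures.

With no inflow, A dh/dt = −0.01367 √h.
This is separable: 2 d(√h)/dt = −0.01367/A, so √h = √h₀ − (0.01367/(2A)) t.
Set h = 0: 2√h₀ = (0.01367/A) t_empty ⇒ t_empty = 2A√h₀/0.01367.
t_empty = 2·7.410·√4.587/0.01367 = 14.8200·2.14173/0.01367 = 2321.90 s.

2322 s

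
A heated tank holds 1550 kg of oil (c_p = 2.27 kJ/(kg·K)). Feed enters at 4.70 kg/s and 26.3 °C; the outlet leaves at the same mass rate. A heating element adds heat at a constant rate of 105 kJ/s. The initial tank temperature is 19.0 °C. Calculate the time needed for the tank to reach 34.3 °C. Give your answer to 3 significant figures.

736 s

M c_p dT/dt = ṁ c_p (T_in − T) + Q̇.
τ = M/ṁ = 329.79 s; T_ss = T_in + Q̇/(ṁ c_p) = 36.142 °C.
T(t) = T_ss + (T₀ − T_ss) e^(−t/τ). Set T = 34.3:
e^(−t/τ) = (34.3 − 36.142)/(19.0 − 36.142) = 0.10743
t = −329.79 · ln(0.10743) = 735.71 s.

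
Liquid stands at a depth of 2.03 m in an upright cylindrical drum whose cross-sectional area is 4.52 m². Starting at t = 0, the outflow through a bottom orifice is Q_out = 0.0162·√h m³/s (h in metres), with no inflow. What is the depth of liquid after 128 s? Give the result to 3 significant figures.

Volume balance on the tank: A dh/dt = −0.0162 √h.
Separate and integrate: 2(√h − √h₀) = −(0.0162/A) t.
√h = √2.03 − 0.0162·128/(2·4.52) = 1.4248 − 0.22938 = 1.1954.
h = 1.1954² = 1.4290 m.

1.43 m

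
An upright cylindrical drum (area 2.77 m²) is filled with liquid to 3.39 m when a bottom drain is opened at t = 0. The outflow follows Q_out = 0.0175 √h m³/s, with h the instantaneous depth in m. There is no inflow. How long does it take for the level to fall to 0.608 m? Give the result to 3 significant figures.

336 s

A dh/dt = −Q_out = −0.0175 √h.
This is separable: 2 d(√h)/dt = −0.0175/A, so √h = √h₀ − (0.0175/(2A)) t.
t = 2A(√h₀ − √h)/0.0175 = 2·2.77·(√3.39 − √0.608)/0.0175
  = 5.5400 × (1.8412 − 0.77974) / 0.0175 = 336.03 s.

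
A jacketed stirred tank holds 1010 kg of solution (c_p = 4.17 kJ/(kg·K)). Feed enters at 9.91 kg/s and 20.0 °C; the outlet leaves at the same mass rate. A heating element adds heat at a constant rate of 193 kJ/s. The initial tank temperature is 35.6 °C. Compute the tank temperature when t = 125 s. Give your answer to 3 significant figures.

M c_p dT/dt = ṁ c_p (T_in − T) + Q̇.
τ = M/ṁ = 101.92 s; T_ss = T_in + Q̇/(ṁ c_p) = 20.0 + 193/(9.91·4.17) = 24.670 °C.
Integrating: T(t) = T_ss + (T₀ − T_ss) e^(−t/τ).
T(125) = 24.670 + (10.930)·e^(−125/101.92) = 24.670 + (10.930)·0.29332 = 27.876 °C.

27.9 °C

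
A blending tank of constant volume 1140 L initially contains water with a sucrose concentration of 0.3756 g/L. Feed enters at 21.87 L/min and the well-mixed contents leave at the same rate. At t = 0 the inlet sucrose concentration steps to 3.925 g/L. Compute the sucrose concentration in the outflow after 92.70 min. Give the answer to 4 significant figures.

Unsteady species balance (constant V, well mixed): V dC/dt = Q(C_in − C).
Rewrite as dC/dt + C/τ = C_in/τ, τ = V/Q = 52.1262 min.
C approaches C_in exponentially: C(t) = C_in + (C₀ − C_in) e^(−t/τ).
C(92.70) = 3.925 + (0.3756 − 3.925)·e^(−92.70/52.1262) = 3.925 + (-3.54940)·0.168912 = 3.32546 g/L.

3.325 g/L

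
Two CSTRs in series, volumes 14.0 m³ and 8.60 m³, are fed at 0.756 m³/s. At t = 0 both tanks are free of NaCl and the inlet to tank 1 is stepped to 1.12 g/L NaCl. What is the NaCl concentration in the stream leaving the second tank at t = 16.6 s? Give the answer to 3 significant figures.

0.350 g/L

Each tank obeys Vᵢ dCᵢ/dt = Q(Cᵢ₋₁ − Cᵢ), so τᵢ = Vᵢ/Q.
τ₁ = 14.0/0.756 = 18.519 s; τ₂ = 8.60/0.756 = 11.376 s.
Solving the cascade with C₁(0)=C₂(0)=0 gives C₂(t) = C_in[1 − (τ₁ e^(−t/τ₁) − τ₂ e^(−t/τ₂))/(τ₁ − τ₂)].
At t = 16.6: e^(−t/τ₁) = 0.40804, e^(−t/τ₂) = 0.23241.
C₂ = 1.12·[1 − (18.519·0.40804 − 11.376·0.23241)/(7.1429)] = 1.12·0.31226 = 0.34973 g/L.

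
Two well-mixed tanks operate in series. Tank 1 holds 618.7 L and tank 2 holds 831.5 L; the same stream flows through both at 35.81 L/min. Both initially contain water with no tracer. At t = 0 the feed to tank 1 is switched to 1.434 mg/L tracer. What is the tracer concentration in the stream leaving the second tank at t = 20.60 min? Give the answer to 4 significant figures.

Species balance on tank i: dCᵢ/dt = (Cᵢ₋₁ − Cᵢ)/τᵢ with τᵢ = Vᵢ/Q.
τ₁ = 618.7/35.81 = 17.2773 min; τ₂ = 831.5/35.81 = 23.2198 min.
Tank 1: C₁ = C_in(1 − e^(−t/τ₁)). Tank 2 (τ₁ ≠ τ₂): C₂ = C_in[1 − (τ₁ e^(−t/τ₁) − τ₂ e^(−t/τ₂))/(τ₁ − τ₂)].
At t = 20.60: e^(−t/τ₁) = 0.303517, e^(−t/τ₂) = 0.411818.
C₂ = 1.434·[1 − (17.2773·0.303517 − 23.2198·0.411818)/(-5.94247)] = 1.434·0.273308 = 0.391924 mg/L.

0.3919 mg/L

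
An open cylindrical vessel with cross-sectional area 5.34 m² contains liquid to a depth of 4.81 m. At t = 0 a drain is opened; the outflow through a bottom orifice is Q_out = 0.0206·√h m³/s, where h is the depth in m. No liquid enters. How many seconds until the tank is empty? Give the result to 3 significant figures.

1140 s

A dh/dt = −Q_out = −0.0206 √h.
This is separable: 2 d(√h)/dt = −0.0206/A, so √h = √h₀ − (0.0206/(2A)) t.
Tank is empty when √h = 0: t_empty = 2A√h₀/0.0206.
t_empty = 2·5.34·√4.81/0.0206 = 10.680·2.1932/0.0206 = 1137.0 s.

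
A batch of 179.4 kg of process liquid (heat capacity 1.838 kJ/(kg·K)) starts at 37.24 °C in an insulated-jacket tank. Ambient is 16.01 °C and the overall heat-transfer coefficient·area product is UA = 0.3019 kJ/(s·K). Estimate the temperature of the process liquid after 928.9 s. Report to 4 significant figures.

25.08 °C

Lumped-capacitance energy balance: M c_p dT/dt = UA(T_amb − T).
dT/dt = (T_ss − T)/τ with T_ss = T_amb = 16.0100 °C, τ = M c_p/UA = 179.4·1.838/0.3019 = 1092.21 s.
Integrating: T(t) = T_ss + (T₀ − T_ss) e^(−t/τ).
T(928.9) = 16.0100 + (21.2300)·0.427210 = 25.0797 °C.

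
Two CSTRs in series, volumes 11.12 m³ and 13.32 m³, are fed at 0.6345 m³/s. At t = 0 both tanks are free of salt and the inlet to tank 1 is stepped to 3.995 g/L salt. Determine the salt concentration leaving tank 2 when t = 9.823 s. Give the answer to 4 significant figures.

0.3747 g/L

Time constants: τᵢ = Vᵢ/Q for each well-mixed tank.
τ₁ = 11.12/0.6345 = 17.5256 s; τ₂ = 13.32/0.6345 = 20.9929 s.
Tank 1: C₁ = C_in(1 − e^(−t/τ₁)). Tank 2 (τ₁ ≠ τ₂): C₂ = C_in[1 − (τ₁ e^(−t/τ₁) − τ₂ e^(−t/τ₂))/(τ₁ − τ₂)].
At t = 9.823: e^(−t/τ₁) = 0.570927, e^(−t/τ₂) = 0.626304.
C₂ = 3.995·[1 − (17.5256·0.570927 − 20.9929·0.626304)/(-3.46730)] = 3.995·0.0937922 = 0.374700 g/L.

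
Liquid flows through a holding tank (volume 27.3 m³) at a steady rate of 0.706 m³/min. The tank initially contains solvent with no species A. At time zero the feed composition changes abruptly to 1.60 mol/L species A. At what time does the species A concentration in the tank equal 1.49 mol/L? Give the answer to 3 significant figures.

Unsteady species balance (constant V, well mixed): V dC/dt = Q(C_in − C), so τ = V/Q = 38.669 min.
C(t) = C_in + (C₀ − C_in) e^(−t/τ). Set C = 1.49 and solve for t:
e^(−t/τ) = (C − C_in)/(C₀ − C_in) = (1.49 − 1.60)/(0 − 1.60) = 0.068750
t = −τ ln(…) = 38.669 × 2.6773 = 103.53 min.

104 min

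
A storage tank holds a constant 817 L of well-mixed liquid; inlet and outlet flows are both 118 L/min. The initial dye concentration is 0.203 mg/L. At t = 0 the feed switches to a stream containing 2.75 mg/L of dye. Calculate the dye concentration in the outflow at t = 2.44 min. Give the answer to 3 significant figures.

0.959 mg/L

Accumulation = in − out for the solute gives V dC/dt = Q(C_in − C).
Rewrite as dC/dt + C/τ = C_in/τ, τ = V/Q = 6.9237 min.
C approaches C_in exponentially: C(t) = C_in + (C₀ − C_in) e^(−t/τ).
C(2.44) = 2.75 + (0.203 − 2.75)·e^(−2.44/6.9237) = 2.75 + (-2.5470)·0.70299 = 0.95948 mg/L.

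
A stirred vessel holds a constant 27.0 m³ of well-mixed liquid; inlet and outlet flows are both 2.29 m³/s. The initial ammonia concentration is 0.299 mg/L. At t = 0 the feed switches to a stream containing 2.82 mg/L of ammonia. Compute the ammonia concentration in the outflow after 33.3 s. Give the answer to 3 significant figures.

Transient balance on the dissolved component: V dC/dt = Q(C_in − C).
Time constant τ = V/Q = 27.0/2.29 = 11.790 s.
This is linear first-order; C(t) = C_in + (C₀ − C_in) e^(−t/τ).
C(33.3) = 2.82 + (0.299 − 2.82)·e^(−33.3/11.790) = 2.82 + (-2.5210)·0.059348 = 2.6704 mg/L.

2.67 mg/L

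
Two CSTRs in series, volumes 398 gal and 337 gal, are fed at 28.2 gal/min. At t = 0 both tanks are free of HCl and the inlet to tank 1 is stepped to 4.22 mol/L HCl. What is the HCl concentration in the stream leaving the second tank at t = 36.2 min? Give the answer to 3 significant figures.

3.23 mol/L

Time constants: τᵢ = Vᵢ/Q for each well-mixed tank.
τ₁ = 398/28.2 = 14.113 min; τ₂ = 337/28.2 = 11.950 min.
Solving the cascade with C₁(0)=C₂(0)=0 gives C₂(t) = C_in[1 − (τ₁ e^(−t/τ₁) − τ₂ e^(−t/τ₂))/(τ₁ − τ₂)].
At t = 36.2: e^(−t/τ₁) = 0.076925, e^(−t/τ₂) = 0.048354.
C₂ = 4.22·[1 − (14.113·0.076925 − 11.950·0.048354)/(2.1631)] = 4.22·0.76523 = 3.2293 mol/L.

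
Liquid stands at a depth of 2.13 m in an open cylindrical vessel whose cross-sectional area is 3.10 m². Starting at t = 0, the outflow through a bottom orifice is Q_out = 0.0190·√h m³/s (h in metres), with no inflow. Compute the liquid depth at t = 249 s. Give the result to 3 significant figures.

0.485 m

With no inflow, A dh/dt = −0.0190 √h.
∫ h^(−1/2) dh = −(0.0190/A) ∫ dt, giving 2√h = 2√h₀ − (0.0190/A) t.
√h = √2.13 − 0.0190·249/(2·3.10) = 1.4595 − 0.76306 = 0.69639.
h = 0.69639² = 0.48496 m.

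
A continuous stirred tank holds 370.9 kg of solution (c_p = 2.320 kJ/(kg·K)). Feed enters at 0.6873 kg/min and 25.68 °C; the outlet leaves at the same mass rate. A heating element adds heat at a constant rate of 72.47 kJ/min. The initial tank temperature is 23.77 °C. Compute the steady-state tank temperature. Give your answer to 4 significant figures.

71.13 °C

M c_p dT/dt = ṁ c_p (T_in − T) + Q̇.
At steady state dT/dt = 0 ⇒ T_ss = T_in + Q̇/(ṁ c_p) = 25.68 + 72.47/(0.6873·2.320) = 71.1290 °C.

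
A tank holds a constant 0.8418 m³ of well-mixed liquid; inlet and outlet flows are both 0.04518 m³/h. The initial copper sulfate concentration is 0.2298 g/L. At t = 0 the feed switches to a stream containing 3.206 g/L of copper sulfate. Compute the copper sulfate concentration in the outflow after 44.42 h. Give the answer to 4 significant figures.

2.932 g/L

Unsteady species balance (constant V, well mixed): V dC/dt = Q(C_in − C).
Rewrite as dC/dt + C/τ = C_in/τ, τ = V/Q = 18.6321 h.
This is linear first-order; C(t) = C_in + (C₀ − C_in) e^(−t/τ).
C(44.42) = 3.206 + (0.2298 − 3.206)·e^(−44.42/18.6321) = 3.206 + (-2.97620)·0.0921763 = 2.93167 g/L.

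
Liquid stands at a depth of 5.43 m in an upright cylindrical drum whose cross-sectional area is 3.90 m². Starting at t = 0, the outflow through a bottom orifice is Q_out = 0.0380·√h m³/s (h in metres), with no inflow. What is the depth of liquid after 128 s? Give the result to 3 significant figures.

2.91 m

Accumulation of liquid (constant cross-section A): A dh/dt = −0.0380 √h.
Separate and integrate: 2(√h − √h₀) = −(0.0380/A) t.
√h = √5.43 − 0.0380·128/(2·3.90) = 2.3302 − 0.62359 = 1.7066.
h = 1.7066² = 2.9126 m.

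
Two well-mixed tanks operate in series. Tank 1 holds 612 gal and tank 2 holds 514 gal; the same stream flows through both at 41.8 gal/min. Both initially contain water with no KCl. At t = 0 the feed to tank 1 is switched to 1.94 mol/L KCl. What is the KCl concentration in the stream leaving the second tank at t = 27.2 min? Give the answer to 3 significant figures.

1.16 mol/L

Time constants: τᵢ = Vᵢ/Q for each well-mixed tank.
τ₁ = 612/41.8 = 14.641 min; τ₂ = 514/41.8 = 12.297 min.
Solving the cascade with C₁(0)=C₂(0)=0 gives C₂(t) = C_in[1 − (τ₁ e^(−t/τ₁) − τ₂ e^(−t/τ₂))/(τ₁ − τ₂)].
At t = 27.2: e^(−t/τ₁) = 0.15602, e^(−t/τ₂) = 0.10948.
C₂ = 1.94·[1 − (14.641·0.15602 − 12.297·0.10948)/(2.3445)] = 1.94·0.59991 = 1.1638 mol/L.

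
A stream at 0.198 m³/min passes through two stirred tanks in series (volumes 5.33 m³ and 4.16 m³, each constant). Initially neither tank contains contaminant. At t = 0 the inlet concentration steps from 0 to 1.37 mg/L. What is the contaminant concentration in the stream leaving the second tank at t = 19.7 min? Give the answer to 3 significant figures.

Each tank obeys Vᵢ dCᵢ/dt = Q(Cᵢ₋₁ − Cᵢ), so τᵢ = Vᵢ/Q.
τ₁ = 5.33/0.198 = 26.919 min; τ₂ = 4.16/0.198 = 21.010 min.
Tank 1: C₁ = C_in(1 − e^(−t/τ₁)). Tank 2 (τ₁ ≠ τ₂): C₂ = C_in[1 − (τ₁ e^(−t/τ₁) − τ₂ e^(−t/τ₂))/(τ₁ − τ₂)].
At t = 19.7: e^(−t/τ₁) = 0.48103, e^(−t/τ₂) = 0.39155.
C₂ = 1.37·[1 − (26.919·0.48103 − 21.010·0.39155)/(5.9091)] = 1.37·0.20080 = 0.27510 mg/L.

0.275 mg/L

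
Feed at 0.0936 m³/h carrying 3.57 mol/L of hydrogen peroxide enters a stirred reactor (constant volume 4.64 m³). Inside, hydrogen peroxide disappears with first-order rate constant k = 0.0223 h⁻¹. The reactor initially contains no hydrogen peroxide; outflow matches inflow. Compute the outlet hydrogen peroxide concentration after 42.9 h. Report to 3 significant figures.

Species balance: V dC/dt = Q C_in − Q C − k V C.
dC/dt = (Q/V) C_in − (Q/V + k) C; effective rate a = Q/V + k = 0.020172 + 0.0223 = 0.042472 h⁻¹.
C_ss = Q C_in/(Q + kV) = 1.6956 mol/L; C(t) = C_ss + (C₀ − C_ss) e^(−a t).
C(42.9) = 1.6956 + (-1.6956)·e^(−0.042472·42.9) = 1.6956 + (-1.6956)·0.16169 = 1.4214 mol/L.

1.42 mol/L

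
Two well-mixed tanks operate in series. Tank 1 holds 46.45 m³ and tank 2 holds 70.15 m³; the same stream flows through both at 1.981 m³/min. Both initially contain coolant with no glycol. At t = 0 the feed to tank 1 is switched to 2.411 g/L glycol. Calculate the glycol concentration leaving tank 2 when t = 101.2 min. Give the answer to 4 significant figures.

2.065 g/L

Each tank obeys Vᵢ dCᵢ/dt = Q(Cᵢ₋₁ − Cᵢ), so τᵢ = Vᵢ/Q.
τ₁ = 46.45/1.981 = 23.4478 min; τ₂ = 70.15/1.981 = 35.4114 min.
Tank 1: C₁ = C_in(1 − e^(−t/τ₁)). Tank 2 (τ₁ ≠ τ₂): C₂ = C_in[1 − (τ₁ e^(−t/τ₁) − τ₂ e^(−t/τ₂))/(τ₁ − τ₂)].
At t = 101.2: e^(−t/τ₁) = 0.0133535, e^(−t/τ₂) = 0.0573928.
C₂ = 2.411·[1 − (23.4478·0.0133535 − 35.4114·0.0573928)/(-11.9637)] = 2.411·0.856294 = 2.06452 g/L.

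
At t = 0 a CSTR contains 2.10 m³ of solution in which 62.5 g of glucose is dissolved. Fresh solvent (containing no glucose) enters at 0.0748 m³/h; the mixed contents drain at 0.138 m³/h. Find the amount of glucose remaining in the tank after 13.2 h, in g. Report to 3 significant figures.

Total volume: dV/dt = Q_in − Q_out = -0.063200 m³/h, so V(t) = 2.10 − 0.063200 t and V(13.2) = 1.2658 m³.
No glucose enters, so dm/dt = −Q_out · (m/V).
dm/m = −Q_out dt/(V₀ − 0.063200 t); integrating gives ln(m/m₀) = −(Q_out/(Q_in−Q_out)) ln(V/V₀).
m = m₀ (V₀/V)^(Q_out/(Q_in−Q_out)) = 62.5 × (2.10/1.2658)^(-2.1835) = 20.691 g.

20.7 g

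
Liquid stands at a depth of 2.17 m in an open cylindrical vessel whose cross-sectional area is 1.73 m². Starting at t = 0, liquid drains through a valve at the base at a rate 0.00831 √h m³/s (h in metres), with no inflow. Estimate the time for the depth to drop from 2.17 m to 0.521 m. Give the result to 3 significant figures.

313 s

Volume balance on the tank: A dh/dt = −0.00831 √h.
This is separable: 2 d(√h)/dt = −0.00831/A, so √h = √h₀ − (0.00831/(2A)) t.
t = 2A(√h₀ − √h)/0.00831 = 2·1.73·(√2.17 − √0.521)/0.00831
  = 3.4600 × (1.4731 − 0.72180) / 0.00831 = 312.81 s.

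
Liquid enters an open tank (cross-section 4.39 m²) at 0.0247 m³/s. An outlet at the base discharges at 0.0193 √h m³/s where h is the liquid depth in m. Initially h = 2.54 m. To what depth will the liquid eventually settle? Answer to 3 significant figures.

Level balance: A dh/dt = 0.0247 − 0.0193 √h. Setting dh/dt = 0:
Q_in = 0.0193 √h_ss ⇒ √h_ss = 0.0247/0.0193 = 1.2798.
h_ss = 1.2798² = 1.6379 m. (Since h₀ = 2.54 m > h_ss, the level will fall toward this value.)

1.64 m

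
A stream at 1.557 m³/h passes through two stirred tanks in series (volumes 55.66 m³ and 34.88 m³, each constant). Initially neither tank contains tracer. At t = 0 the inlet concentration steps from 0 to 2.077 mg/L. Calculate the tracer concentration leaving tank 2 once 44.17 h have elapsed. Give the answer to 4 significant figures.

0.9453 mg/L

Each tank obeys Vᵢ dCᵢ/dt = Q(Cᵢ₋₁ − Cᵢ), so τᵢ = Vᵢ/Q.
τ₁ = 55.66/1.557 = 35.7482 h; τ₂ = 34.88/1.557 = 22.4021 h.
Solving the cascade with C₁(0)=C₂(0)=0 gives C₂(t) = C_in[1 − (τ₁ e^(−t/τ₁) − τ₂ e^(−t/τ₂))/(τ₁ − τ₂)].
At t = 44.17: e^(−t/τ₁) = 0.290665, e^(−t/τ₂) = 0.139221.
C₂ = 2.077·[1 − (35.7482·0.290665 − 22.4021·0.139221)/(13.3462)] = 2.077·0.455132 = 0.945308 mg/L.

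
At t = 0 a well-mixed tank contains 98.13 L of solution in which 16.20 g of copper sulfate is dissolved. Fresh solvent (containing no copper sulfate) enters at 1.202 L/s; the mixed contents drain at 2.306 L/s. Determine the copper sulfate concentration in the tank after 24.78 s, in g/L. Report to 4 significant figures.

Total volume: dV/dt = Q_in − Q_out = -1.10400 L/s, so V(t) = 98.13 − 1.10400 t and V(24.78) = 70.7729 L.
Solute balance: dm/dt = 0 − Q_out C = −Q_out m/V(t).
dm/m = −Q_out dt/(V₀ − 1.10400 t); integrating gives ln(m/m₀) = −(Q_out/(Q_in−Q_out)) ln(V/V₀).
m = m₀ (V₀/V)^(Q_out/(Q_in−Q_out)) = 16.20 × (98.13/70.7729)^(-2.08877) = 8.18551 g.
C = m/V = 8.18551/70.7729 = 0.115659 g/L.

0.1157 g/L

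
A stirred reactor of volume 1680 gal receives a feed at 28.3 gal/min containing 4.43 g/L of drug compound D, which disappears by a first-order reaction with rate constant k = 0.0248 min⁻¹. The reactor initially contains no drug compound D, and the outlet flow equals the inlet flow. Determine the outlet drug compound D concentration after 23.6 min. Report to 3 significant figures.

1.12 g/L

V dC/dt = Q(C_in − C) − k V C.
dC/dt = (Q/V) C_in − (Q/V + k) C; effective rate a = Q/V + k = 0.016845 + 0.0248 = 0.041645 min⁻¹.
C_ss = Q C_in/(Q + kV) = 1.7919 g/L; C(t) = C_ss + (C₀ − C_ss) e^(−a t).
C(23.6) = 1.7919 + (-1.7919)·e^(−0.041645·23.6) = 1.7919 + (-1.7919)·0.37425 = 1.1213 g/L.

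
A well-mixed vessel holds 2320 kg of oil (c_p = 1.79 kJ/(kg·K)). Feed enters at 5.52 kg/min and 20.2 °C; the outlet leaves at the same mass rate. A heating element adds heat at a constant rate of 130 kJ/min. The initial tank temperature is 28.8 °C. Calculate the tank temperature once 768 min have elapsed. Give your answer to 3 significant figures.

M c_p dT/dt = ṁ c_p (T_in − T) + Q̇.
τ = M/ṁ = 420.29 min; T_ss = T_in + Q̇/(ṁ c_p) = 20.2 + 130/(5.52·1.79) = 33.357 °C.
This is linear first-order; T(t) = T_ss + (T₀ − T_ss) e^(−t/τ).
T(768) = 33.357 + (-4.5568)·e^(−768/420.29) = 33.357 + (-4.5568)·0.16085 = 32.624 °C.

32.6 °C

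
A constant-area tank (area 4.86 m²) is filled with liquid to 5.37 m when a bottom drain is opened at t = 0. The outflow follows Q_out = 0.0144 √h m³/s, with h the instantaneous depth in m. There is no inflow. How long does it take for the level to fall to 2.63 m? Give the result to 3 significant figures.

Mass balance (ρ constant): A dh/dt = −0.0144 √h.
Separate and integrate: 2(√h − √h₀) = −(0.0144/A) t.
t = 2A(√h₀ − √h)/0.0144 = 2·4.86·(√5.37 − √2.63)/0.0144
  = 9.7200 × (2.3173 − 1.6217) / 0.0144 = 469.53 s.

470 s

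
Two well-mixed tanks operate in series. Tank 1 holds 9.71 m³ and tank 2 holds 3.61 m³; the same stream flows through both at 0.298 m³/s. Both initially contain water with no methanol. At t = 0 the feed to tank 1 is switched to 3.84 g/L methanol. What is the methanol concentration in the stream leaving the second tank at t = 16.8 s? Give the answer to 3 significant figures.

Time constants: τᵢ = Vᵢ/Q for each well-mixed tank.
τ₁ = 9.71/0.298 = 32.584 s; τ₂ = 3.61/0.298 = 12.114 s.
Solving the cascade with C₁(0)=C₂(0)=0 gives C₂(t) = C_in[1 − (τ₁ e^(−t/τ₁) − τ₂ e^(−t/τ₂))/(τ₁ − τ₂)].
At t = 16.8: e^(−t/τ₁) = 0.59715, e^(−t/τ₂) = 0.24987.
C₂ = 3.84·[1 − (32.584·0.59715 − 12.114·0.24987)/(20.470)] = 3.84·0.19733 = 0.75776 g/L.

0.758 g/L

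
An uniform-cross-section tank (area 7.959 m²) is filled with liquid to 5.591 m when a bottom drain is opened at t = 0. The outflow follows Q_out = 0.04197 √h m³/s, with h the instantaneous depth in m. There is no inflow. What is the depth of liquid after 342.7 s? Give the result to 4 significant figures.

With no inflow, A dh/dt = −0.04197 √h.
This is separable: 2 d(√h)/dt = −0.04197/A, so √h = √h₀ − (0.04197/(2A)) t.
√h = √5.591 − 0.04197·342.7/(2·7.959) = 2.36453 − 0.903576 = 1.46095.
h = 1.46095² = 2.13439 m.

2.134 m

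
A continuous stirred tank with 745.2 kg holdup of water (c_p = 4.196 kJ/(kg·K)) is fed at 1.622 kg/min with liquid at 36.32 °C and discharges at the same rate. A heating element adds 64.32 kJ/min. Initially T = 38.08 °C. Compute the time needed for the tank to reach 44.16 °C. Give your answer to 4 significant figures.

718.3 min

M c_p dT/dt = ṁ c_p (T_in − T) + Q̇.
τ = M/ṁ = 459.433 min; T_ss = T_in + Q̇/(ṁ c_p) = 45.7706 °C.
T(t) = T_ss + (T₀ − T_ss) e^(−t/τ). Set T = 44.16:
e^(−t/τ) = (44.16 − 45.7706)/(38.08 − 45.7706) = 0.209425
t = −459.433 · ln(0.209425) = 718.272 min.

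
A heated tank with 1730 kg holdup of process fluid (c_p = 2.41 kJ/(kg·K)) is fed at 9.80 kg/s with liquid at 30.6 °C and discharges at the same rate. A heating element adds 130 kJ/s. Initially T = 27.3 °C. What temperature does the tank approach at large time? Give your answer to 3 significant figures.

M c_p dT/dt = ṁ c_p (T_in − T) + Q̇.
At steady state dT/dt = 0 ⇒ T_ss = T_in + Q̇/(ṁ c_p) = 30.6 + 130/(9.80·2.41) = 36.104 °C.

36.1 °C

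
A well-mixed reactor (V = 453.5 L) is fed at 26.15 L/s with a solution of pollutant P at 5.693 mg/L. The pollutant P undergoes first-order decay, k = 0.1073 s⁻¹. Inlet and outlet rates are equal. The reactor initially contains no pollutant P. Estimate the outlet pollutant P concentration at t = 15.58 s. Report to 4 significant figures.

1.838 mg/L

Species balance: V dC/dt = Q C_in − Q C − k V C.
This is linear with rate a = Q/V + k = 0.164963 s⁻¹.
C_ss = Q C_in/(Q + kV) = 1.98999 mg/L; C(t) = C_ss + (C₀ − C_ss) e^(−a t).
C(15.58) = 1.98999 + (-1.98999)·e^(−0.164963·15.58) = 1.98999 + (-1.98999)·0.0765265 = 1.83770 mg/L.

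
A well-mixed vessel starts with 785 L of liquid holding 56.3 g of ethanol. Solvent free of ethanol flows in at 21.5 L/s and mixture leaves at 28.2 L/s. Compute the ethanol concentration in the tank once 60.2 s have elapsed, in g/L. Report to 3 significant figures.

0.00709 g/L

Total volume: dV/dt = Q_in − Q_out = -6.7000 L/s, so V(t) = 785 − 6.7000 t and V(60.2) = 381.66 L.
No ethanol enters, so dm/dt = −Q_out · (m/V).
Separate: dm/m = −Q_out dt/V(t) ⇒ ln(m/m₀) = −(Q_out/(Q_in−Q_out)) ln(V/V₀).
m = m₀ (V₀/V)^(Q_out/(Q_in−Q_out)) = 56.3 × (785/381.66)^(-4.2090) = 2.7058 g.
C = m/V = 2.7058/381.66 = 0.0070895 g/L.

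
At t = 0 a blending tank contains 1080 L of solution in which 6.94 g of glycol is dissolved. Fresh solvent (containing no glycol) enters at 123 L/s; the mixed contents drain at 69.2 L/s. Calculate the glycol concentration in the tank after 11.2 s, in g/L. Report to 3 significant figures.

Total volume: dV/dt = Q_in − Q_out = 53.800 L/s, so V(t) = 1080 + 53.800 t and V(11.2) = 1682.6 L.
Solute balance: dm/dt = 0 − Q_out C = −Q_out m/V(t).
dm/m = −Q_out dt/(V₀ + 53.800 t); integrating gives ln(m/m₀) = −(Q_out/(Q_in−Q_out)) ln(V/V₀).
m = m₀ (V₀/V)^(Q_out/(Q_in−Q_out)) = 6.94 × (1080/1682.6)^(1.2862) = 3.9237 g.
C = m/V = 3.9237/1682.6 = 0.0023320 g/L.

0.00233 g/L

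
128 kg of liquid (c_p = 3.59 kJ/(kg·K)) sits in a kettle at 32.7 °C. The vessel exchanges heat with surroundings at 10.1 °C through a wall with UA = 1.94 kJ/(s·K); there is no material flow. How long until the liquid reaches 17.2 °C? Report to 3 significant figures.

274 s

Heat balance on the well-mixed liquid: M c_p dT/dt = −UA(T − T_amb).
τ = M c_p/UA = 236.87 s; T_ss = T_amb = 10.100 °C.
T(t) = T_ss + (T₀ − T_ss)e^(−t/τ); set T = 17.2:
t = −τ ln[(T − T_ss)/(T₀ − T_ss)] = −236.87 · ln(0.31416) = 274.26 s.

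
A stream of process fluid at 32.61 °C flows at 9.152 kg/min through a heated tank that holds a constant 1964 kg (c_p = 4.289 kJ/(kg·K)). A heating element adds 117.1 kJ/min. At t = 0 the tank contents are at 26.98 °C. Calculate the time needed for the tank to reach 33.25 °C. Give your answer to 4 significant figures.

279.4 min

M c_p dT/dt = ṁ c_p (T_in − T) + Q̇.
τ = M/ṁ = 214.598 min; T_ss = T_in + Q̇/(ṁ c_p) = 35.5932 °C.
T(t) = T_ss + (T₀ − T_ss) e^(−t/τ). Set T = 33.25:
e^(−t/τ) = (33.25 − 35.5932)/(26.98 − 35.5932) = 0.272049
t = −214.598 · ln(0.272049) = 279.358 min.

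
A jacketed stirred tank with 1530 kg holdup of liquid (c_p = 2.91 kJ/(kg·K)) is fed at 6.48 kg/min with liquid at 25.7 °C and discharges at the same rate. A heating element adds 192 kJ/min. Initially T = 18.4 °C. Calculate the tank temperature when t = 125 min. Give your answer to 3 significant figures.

25.6 °C

First-law balance (no shaft work): M c_p dT/dt = ṁ c_p (T_in − T) + 192.
Rearrange: dT/dt = (T_ss − T)/τ with τ = M/ṁ = 236.11 min and T_ss = T_in + Q̇/(ṁ c_p) = 35.882 °C.
Solution: T(t) = T_ss + (T₀ − T_ss) e^(−t/τ).
T(125) = 35.882 + (-17.482)·e^(−125/236.11) = 35.882 + (-17.482)·0.58895 = 25.586 °C.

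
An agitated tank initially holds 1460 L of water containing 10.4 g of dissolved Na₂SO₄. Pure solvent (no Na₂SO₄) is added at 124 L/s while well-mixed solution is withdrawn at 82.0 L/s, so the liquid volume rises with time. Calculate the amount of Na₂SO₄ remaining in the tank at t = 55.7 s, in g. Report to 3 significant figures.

Total volume: dV/dt = Q_in − Q_out = 42.000 L/s, so V(t) = 1460 + 42.000 t and V(55.7) = 3799.4 L.
Solute balance: dm/dt = 0 − Q_out C = −Q_out m/V(t).
Separate: dm/m = −Q_out dt/V(t) ⇒ ln(m/m₀) = −(Q_out/(Q_in−Q_out)) ln(V/V₀).
m = m₀ (V₀/V)^(Q_out/(Q_in−Q_out)) = 10.4 × (1460/3799.4)^(1.9524) = 1.6073 g.

1.61 g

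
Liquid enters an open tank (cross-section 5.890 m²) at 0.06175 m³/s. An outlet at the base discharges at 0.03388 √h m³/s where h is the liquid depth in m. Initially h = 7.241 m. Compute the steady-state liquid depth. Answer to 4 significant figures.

3.322 m

A dh/dt = Q_in − 0.03388 √h. Steady state requires inflow = outflow:
Q_in = 0.03388 √h_ss ⇒ √h_ss = 0.06175/0.03388 = 1.82261.
h_ss = 1.82261² = 3.32190 m. (Since h₀ = 7.241 m > h_ss, the level will fall toward this value.)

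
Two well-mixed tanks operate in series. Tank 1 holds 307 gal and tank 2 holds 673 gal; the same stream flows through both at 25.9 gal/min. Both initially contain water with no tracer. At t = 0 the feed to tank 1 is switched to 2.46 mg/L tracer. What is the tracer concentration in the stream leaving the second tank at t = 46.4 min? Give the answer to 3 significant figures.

Each tank obeys Vᵢ dCᵢ/dt = Q(Cᵢ₋₁ − Cᵢ), so τᵢ = Vᵢ/Q.
τ₁ = 307/25.9 = 11.853 min; τ₂ = 673/25.9 = 25.985 min.
Tank 1: C₁ = C_in(1 − e^(−t/τ₁)). Tank 2 (τ₁ ≠ τ₂): C₂ = C_in[1 − (τ₁ e^(−t/τ₁) − τ₂ e^(−t/τ₂))/(τ₁ − τ₂)].
At t = 46.4: e^(−t/τ₁) = 0.019950, e^(−t/τ₂) = 0.16768.
C₂ = 2.46·[1 − (11.853·0.019950 − 25.985·0.16768)/(-14.131)] = 2.46·0.70840 = 1.7427 mg/L.

1.74 mg/L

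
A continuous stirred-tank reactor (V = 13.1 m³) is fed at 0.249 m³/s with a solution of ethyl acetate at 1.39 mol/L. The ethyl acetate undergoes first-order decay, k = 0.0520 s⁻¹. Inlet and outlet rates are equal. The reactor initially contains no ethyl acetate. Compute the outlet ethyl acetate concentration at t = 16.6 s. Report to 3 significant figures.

0.258 mol/L

Species balance: V dC/dt = Q C_in − Q C − k V C.
This is linear with rate a = Q/V + k = 0.071008 s⁻¹.
C_ss = Q C_in/(Q + kV) = 0.37208 mol/L; C(t) = C_ss + (C₀ − C_ss) e^(−a t).
C(16.6) = 0.37208 + (-0.37208)·e^(−0.071008·16.6) = 0.37208 + (-0.37208)·0.30767 = 0.25760 mol/L.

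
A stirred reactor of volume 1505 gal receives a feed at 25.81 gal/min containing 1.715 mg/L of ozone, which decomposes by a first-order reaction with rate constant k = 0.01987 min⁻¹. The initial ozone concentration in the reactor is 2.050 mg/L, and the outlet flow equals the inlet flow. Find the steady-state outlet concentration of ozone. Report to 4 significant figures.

Accumulation = in − out − consumed: V dC/dt = Q C_in − Q C − k V C.
Steady state (dC/dt = 0): C_ss = Q C_in/(Q + kV) = C_in/(1 + kV/Q).
C_ss = 25.81·1.715/(25.81 + 0.01987·1505) = 44.2642/55.7143 = 0.794484 mg/L.

0.7945 mg/L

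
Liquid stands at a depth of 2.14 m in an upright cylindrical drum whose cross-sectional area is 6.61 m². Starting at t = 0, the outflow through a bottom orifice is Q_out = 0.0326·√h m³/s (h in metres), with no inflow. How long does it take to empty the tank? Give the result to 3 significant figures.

593 s

A dh/dt = −Q_out = −0.0326 √h.
Separate and integrate: 2(√h − √h₀) = −(0.0326/A) t.
Set h = 0: 2√h₀ = (0.0326/A) t_empty ⇒ t_empty = 2A√h₀/0.0326.
t_empty = 2·6.61·√2.14/0.0326 = 13.220·1.4629/0.0326 = 593.23 s.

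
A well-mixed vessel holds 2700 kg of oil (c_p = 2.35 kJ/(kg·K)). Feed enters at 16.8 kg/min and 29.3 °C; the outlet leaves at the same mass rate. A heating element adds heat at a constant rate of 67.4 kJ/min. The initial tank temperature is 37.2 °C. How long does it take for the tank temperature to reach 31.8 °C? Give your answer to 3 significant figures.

Unsteady energy balance on the tank contents: M c_p dT/dt = ṁ c_p (T_in − T) + 67.4.
τ = M/ṁ = 160.71 min; T_ss = T_in + Q̇/(ṁ c_p) = 31.007 °C.
T(t) = T_ss + (T₀ − T_ss) e^(−t/τ). Set T = 31.8:
e^(−t/τ) = (31.8 − 31.007)/(37.2 − 31.007) = 0.12802
t = −160.71 · ln(0.12802) = 330.36 min.

330 min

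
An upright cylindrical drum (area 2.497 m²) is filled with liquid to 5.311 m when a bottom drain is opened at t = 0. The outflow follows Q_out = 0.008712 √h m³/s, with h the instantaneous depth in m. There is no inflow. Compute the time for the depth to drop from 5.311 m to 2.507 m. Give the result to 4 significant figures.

Volume balance on the tank: A dh/dt = −0.008712 √h.
∫ h^(−1/2) dh = −(0.008712/A) ∫ dt, giving 2√h = 2√h₀ − (0.008712/A) t.
t = 2A(√h₀ − √h)/0.008712 = 2·2.497·(√5.311 − √2.507)/0.008712
  = 4.99400 × (2.30456 − 1.58335) / 0.008712 = 413.421 s.

413.4 s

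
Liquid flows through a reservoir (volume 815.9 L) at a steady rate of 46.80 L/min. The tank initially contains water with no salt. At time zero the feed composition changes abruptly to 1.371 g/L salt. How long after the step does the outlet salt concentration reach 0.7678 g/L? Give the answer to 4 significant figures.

14.31 min

Species balance: V dC/dt = Q(C_in − C) ⇒ τ = V/Q = 17.4338 min.
C(t) = C_in + (C₀ − C_in) e^(−t/τ). Set C = 0.7678 and solve for t:
e^(−t/τ) = (C − C_in)/(C₀ − C_in) = (0.7678 − 1.371)/(0 − 1.371) = 0.439971
t = −τ ln(…) = 17.4338 × 0.821047 = 14.3139 min.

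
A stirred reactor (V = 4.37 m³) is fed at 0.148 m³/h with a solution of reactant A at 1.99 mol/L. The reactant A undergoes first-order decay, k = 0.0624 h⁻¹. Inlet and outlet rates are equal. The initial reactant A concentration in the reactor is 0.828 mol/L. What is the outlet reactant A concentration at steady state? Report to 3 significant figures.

0.700 mol/L

Accumulation = in − out − consumed: V dC/dt = Q C_in − Q C − k V C.
Steady state (dC/dt = 0): C_ss = Q C_in/(Q + kV) = C_in/(1 + kV/Q).
C_ss = 0.148·1.99/(0.148 + 0.0624·4.37) = 0.29452/0.42069 = 0.70009 mol/L.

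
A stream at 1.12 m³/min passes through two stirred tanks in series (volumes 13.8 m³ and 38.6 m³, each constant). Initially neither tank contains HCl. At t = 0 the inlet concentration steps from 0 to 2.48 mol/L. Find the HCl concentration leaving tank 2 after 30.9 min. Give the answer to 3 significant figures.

1.02 mol/L

Each tank obeys Vᵢ dCᵢ/dt = Q(Cᵢ₋₁ − Cᵢ), so τᵢ = Vᵢ/Q.
τ₁ = 13.8/1.12 = 12.321 min; τ₂ = 38.6/1.12 = 34.464 min.
Tank 1: C₁ = C_in(1 − e^(−t/τ₁)). Tank 2 (τ₁ ≠ τ₂): C₂ = C_in[1 − (τ₁ e^(−t/τ₁) − τ₂ e^(−t/τ₂))/(τ₁ − τ₂)].
At t = 30.9: e^(−t/τ₁) = 0.081445, e^(−t/τ₂) = 0.40796.
C₂ = 2.48·[1 − (12.321·0.081445 − 34.464·0.40796)/(-22.143)] = 2.48·0.41035 = 1.0177 mol/L.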